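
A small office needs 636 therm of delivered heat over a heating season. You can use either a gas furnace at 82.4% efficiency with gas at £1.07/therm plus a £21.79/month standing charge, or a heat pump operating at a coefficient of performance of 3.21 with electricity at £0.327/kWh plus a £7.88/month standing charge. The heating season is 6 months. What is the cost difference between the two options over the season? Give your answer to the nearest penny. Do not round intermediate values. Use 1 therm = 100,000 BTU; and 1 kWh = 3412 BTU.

£989.52

Heat load = 636 therm × 100,000 = 63,600,000 BTU
Gas: input = 63,600,000 / 0.824 = 77,184,466 BTU = 771.8 therm → 771.8 × £1.07 = £825.87; + 6 × £21.79 standing = £956.61
Heat pump: 63,600,000 BTU / 3412 = 18,640 kWh heat; / 3.21 = 5,807 kWh in → × £0.327 = £1,898.85; + 6 × £7.88 standing = £1,946.13
Difference = |£956.61 − £1,946.13| = £989.52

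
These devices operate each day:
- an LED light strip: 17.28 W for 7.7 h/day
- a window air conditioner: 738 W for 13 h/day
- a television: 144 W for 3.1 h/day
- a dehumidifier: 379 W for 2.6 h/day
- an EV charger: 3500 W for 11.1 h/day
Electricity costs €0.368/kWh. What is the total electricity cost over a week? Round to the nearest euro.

€129

LED light strip: 17.28 W × 7.7 h × 7 d = 931 Wh = 0.9314 kWh
window air conditioner: 738 W × 13 h × 7 d = 67,158 Wh = 67.16 kWh
television: 144 W × 3.1 h × 7 d = 3,125 Wh = 3.125 kWh
dehumidifier: 379 W × 2.6 h × 7 d = 6,898 Wh = 6.898 kWh
EV charger: 3500 W × 11.1 h × 7 d = 271,950 Wh = 271.9 kWh
Total energy = 0.9314 + 67.16 + 3.125 + 6.898 + 271.9 = 350.1 kWh
Cost = 350.1 kWh × €0.368 = €128.82 ≈ €129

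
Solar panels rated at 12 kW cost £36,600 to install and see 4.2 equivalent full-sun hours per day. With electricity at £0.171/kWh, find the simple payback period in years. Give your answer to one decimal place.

11.6 years

Daily generation = 12 kW × 4.2 h = 50.4 kWh
Annual generation = 50.4 × 365 = 18396 kWh
Annual savings = 18396 × £0.171 = £3,145.72
Payback = £36,600 / £3,145.72 = 11.6 years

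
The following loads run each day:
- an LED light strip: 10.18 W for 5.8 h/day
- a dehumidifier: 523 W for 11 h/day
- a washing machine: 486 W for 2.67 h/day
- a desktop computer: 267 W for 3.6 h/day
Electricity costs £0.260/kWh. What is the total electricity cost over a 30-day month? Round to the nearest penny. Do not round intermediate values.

£62.95

LED light strip: 10.18 W × 5.8 h × 30 d = 1,771 Wh = 1.771 kWh
dehumidifier: 523 W × 11 h × 30 d = 172,590 Wh = 172.6 kWh
washing machine: 486 W × 2.67 h × 30 d = 38,929 Wh = 38.93 kWh
desktop computer: 267 W × 3.6 h × 30 d = 28,836 Wh = 28.84 kWh
Total energy = 1.771 + 172.6 + 38.93 + 28.84 = 242.1 kWh
Cost = 242.1 kWh × £0.260 = £62.95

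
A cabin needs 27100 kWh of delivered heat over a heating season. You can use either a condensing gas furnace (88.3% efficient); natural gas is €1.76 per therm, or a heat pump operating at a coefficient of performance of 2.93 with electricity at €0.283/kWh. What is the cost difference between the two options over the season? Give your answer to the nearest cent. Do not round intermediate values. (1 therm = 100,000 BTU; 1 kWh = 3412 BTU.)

€774.49

Heat load = 27100 kWh × 3412 = 92,465,200 BTU
Gas: input = 92,465,200 / 0.883 = 104,717,101 BTU = 1,047 therm → 1,047 × €1.76 = €1,843.02
Heat pump: 92,465,200 BTU / 3412 = 27,100 kWh heat; / 2.93 = 9,249 kWh in → × €0.283 = €2,617.51
Difference = |€1,843.02 − €2,617.51| = €774.49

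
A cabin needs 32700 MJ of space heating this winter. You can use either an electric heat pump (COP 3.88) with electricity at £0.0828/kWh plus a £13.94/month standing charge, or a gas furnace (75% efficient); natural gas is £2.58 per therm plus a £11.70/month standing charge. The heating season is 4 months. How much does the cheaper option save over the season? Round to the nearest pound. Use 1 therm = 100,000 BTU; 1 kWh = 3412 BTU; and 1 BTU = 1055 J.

Heat load = 32700 MJ = 32,700,000,000 J / 1055 = 30,995,261 BTU
Gas: input = 30,995,261 / 0.75 = 41,327,014 BTU = 413.3 therm → 413.3 × £2.58 = £1,066.24; + 4 × £11.70 standing = £1,113.04
Heat pump: 30,995,261 BTU / 3412 = 9,084 kWh heat; / 3.88 = 2,341 kWh in → × £0.0828 = £193.86; + 4 × £13.94 standing = £249.62
Difference = |£1,113.04 − £249.62| = £863.42 ≈ £863

£863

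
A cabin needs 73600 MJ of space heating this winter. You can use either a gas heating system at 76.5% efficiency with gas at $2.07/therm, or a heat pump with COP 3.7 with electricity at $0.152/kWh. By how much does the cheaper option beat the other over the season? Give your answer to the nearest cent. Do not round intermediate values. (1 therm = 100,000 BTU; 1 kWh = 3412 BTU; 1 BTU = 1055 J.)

$1047.75

Heat load = 73600 MJ = 73,600,000,000 J / 1055 = 69,763,033 BTU
Gas: input = 69,763,033 / 0.765 = 91,193,507 BTU = 911.9 therm → 911.9 × $2.07 = $1,887.71
Heat pump: 69,763,033 BTU / 3412 = 20,450 kWh heat; / 3.7 = 5,526 kWh in → × $0.152 = $839.96
Difference = |$1,887.71 − $839.96| = $1,047.75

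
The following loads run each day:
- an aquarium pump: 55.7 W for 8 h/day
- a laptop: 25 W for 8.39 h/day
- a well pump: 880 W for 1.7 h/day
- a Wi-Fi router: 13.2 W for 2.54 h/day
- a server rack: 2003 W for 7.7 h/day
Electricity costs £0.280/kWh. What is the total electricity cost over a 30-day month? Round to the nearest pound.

£148

aquarium pump: 55.7 W × 8 h × 30 d = 13,368 Wh = 13.37 kWh
laptop: 25 W × 8.39 h × 30 d = 6,292 Wh = 6.293 kWh
well pump: 880 W × 1.7 h × 30 d = 44,880 Wh = 44.88 kWh
Wi-Fi router: 13.2 W × 2.54 h × 30 d = 1,006 Wh = 1.006 kWh
server rack: 2003 W × 7.7 h × 30 d = 462,693 Wh = 462.7 kWh
Total energy = 13.37 + 6.293 + 44.88 + 1.006 + 462.7 = 528.2 kWh
Cost = 528.2 kWh × £0.280 = £147.91 ≈ £148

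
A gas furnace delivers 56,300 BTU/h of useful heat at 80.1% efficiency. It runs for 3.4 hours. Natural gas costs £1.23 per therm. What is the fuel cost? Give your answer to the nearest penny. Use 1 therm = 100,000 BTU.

Heat delivered = 56,300 BTU/h × 3.4 h = 191,420 BTU
Gas input = 191,420 / 0.801 = 238,976 BTU
= 238,976 / 100,000 = 2.39 therm
Cost = 2.39 × £1.23/therm = £2.94

£2.94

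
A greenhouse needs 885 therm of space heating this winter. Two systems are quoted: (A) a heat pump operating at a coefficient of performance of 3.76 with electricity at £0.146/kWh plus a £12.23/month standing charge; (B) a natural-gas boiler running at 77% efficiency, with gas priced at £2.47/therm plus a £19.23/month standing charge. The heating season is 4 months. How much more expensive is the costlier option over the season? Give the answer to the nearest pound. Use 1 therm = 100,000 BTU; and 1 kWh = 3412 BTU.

Heat load = 885 therm × 100,000 = 88,500,000 BTU
Gas: input = 88,500,000 / 0.77 = 114,935,065 BTU = 1,149 therm → 1,149 × £2.47 = £2,838.90; + 4 × £19.23 standing = £2,915.82
Heat pump: 88,500,000 BTU / 3412 = 25,940 kWh heat; / 3.76 = 6,898 kWh in → × £0.146 = £1,007.16; + 4 × £12.23 standing = £1,056.08
Difference = |£2,915.82 − £1,056.08| = £1,859.73 ≈ £1860

£1860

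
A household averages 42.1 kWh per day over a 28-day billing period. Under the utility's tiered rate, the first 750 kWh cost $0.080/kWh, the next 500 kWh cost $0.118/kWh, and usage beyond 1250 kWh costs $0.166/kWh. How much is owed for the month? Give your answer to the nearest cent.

$110.60

Usage = 42.1 kWh/day × 28 days = 1178.8 kWh
First 750 kWh × $0.080 = $60.00
Next 428.8 kWh × $0.118 = $50.60
Remaining tier: 0 kWh (not reached)
Total = $110.60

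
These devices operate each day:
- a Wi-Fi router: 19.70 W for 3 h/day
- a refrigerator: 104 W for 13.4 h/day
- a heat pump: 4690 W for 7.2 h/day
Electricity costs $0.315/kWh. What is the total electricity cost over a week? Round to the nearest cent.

$77.66

Wi-Fi router: 19.70 W × 3 h × 7 d = 414 Wh = 0.4137 kWh
refrigerator: 104 W × 13.4 h × 7 d = 9,755 Wh = 9.755 kWh
heat pump: 4690 W × 7.2 h × 7 d = 236,376 Wh = 236.4 kWh
Total energy = 0.4137 + 9.755 + 236.4 = 246.5 kWh
Cost = 246.5 kWh × $0.315 = $77.66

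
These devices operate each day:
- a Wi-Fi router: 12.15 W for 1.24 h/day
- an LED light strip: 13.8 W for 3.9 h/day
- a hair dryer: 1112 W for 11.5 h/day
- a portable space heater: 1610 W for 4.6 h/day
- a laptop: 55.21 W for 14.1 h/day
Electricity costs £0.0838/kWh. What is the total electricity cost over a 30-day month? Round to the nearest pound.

£53

Wi-Fi router: 12.15 W × 1.24 h × 30 d = 452 Wh = 0.452 kWh
LED light strip: 13.8 W × 3.9 h × 30 d = 1,615 Wh = 1.615 kWh
hair dryer: 1112 W × 11.5 h × 30 d = 383,640 Wh = 383.6 kWh
portable space heater: 1610 W × 4.6 h × 30 d = 222,180 Wh = 222.2 kWh
laptop: 55.21 W × 14.1 h × 30 d = 23,354 Wh = 23.35 kWh
Total energy = 0.452 + 1.615 + 383.6 + 222.2 + 23.35 = 631.2 kWh
Cost = 631.2 kWh × £0.0838 = £52.90 ≈ £53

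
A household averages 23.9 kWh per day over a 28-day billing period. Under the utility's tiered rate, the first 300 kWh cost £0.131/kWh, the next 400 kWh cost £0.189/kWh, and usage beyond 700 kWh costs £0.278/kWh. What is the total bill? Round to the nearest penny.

£109.08

Usage = 23.9 kWh/day × 28 days = 669.2 kWh
First 300 kWh × £0.131 = £39.30
Next 369.2 kWh × £0.189 = £69.78
Remaining tier: 0 kWh (not reached)
Total = £109.08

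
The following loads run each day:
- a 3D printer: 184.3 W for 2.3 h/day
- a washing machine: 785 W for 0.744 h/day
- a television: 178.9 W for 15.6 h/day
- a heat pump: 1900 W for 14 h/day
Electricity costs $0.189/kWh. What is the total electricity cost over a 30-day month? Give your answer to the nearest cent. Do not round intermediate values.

3D printer: 184.3 W × 2.3 h × 30 d = 12,717 Wh = 12.72 kWh
washing machine: 785 W × 0.744 h × 30 d = 17,521 Wh = 17.52 kWh
television: 178.9 W × 15.6 h × 30 d = 83,725 Wh = 83.73 kWh
heat pump: 1900 W × 14 h × 30 d = 798,000 Wh = 798 kWh
Total energy = 12.72 + 17.52 + 83.73 + 798 = 912 kWh
Cost = 912 kWh × $0.189 = $172.36

$172.36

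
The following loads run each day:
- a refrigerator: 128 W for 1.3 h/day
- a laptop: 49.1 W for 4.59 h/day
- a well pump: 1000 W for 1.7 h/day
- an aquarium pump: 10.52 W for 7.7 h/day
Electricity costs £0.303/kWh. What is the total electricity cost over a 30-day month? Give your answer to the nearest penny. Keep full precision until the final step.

£19.75

refrigerator: 128 W × 1.3 h × 30 d = 4,992 Wh = 4.992 kWh
laptop: 49.1 W × 4.59 h × 30 d = 6,761 Wh = 6.761 kWh
well pump: 1000 W × 1.7 h × 30 d = 51,000 Wh = 51 kWh
aquarium pump: 10.52 W × 7.7 h × 30 d = 2,430 Wh = 2.43 kWh
Total energy = 4.992 + 6.761 + 51 + 2.43 = 65.18 kWh
Cost = 65.18 kWh × £0.303 = £19.75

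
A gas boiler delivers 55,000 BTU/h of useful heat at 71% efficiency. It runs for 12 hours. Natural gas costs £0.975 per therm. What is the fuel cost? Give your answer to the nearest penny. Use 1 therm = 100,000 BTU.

Heat delivered = 55,000 BTU/h × 12 h = 660,000 BTU
Gas input = 660,000 / 0.71 = 929,577 BTU
= 929,577 / 100,000 = 9.296 therm
Cost = 9.296 × £0.975/therm = £9.06

£9.06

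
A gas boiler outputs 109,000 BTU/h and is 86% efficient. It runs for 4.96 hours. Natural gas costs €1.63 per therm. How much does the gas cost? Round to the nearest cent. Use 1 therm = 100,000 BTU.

Heat delivered = 109,000 BTU/h × 4.96 h = 540,640 BTU
Gas input = 540,640 / 0.86 = 628,651 BTU
= 628,651 / 100,000 = 6.287 therm
Cost = 6.287 × €1.63/therm = €10.25

€10.25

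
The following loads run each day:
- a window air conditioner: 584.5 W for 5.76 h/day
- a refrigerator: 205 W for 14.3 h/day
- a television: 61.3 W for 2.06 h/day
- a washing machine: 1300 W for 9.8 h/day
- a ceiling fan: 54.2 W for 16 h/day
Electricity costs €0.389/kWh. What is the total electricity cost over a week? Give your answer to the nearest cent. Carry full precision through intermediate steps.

€54.55

window air conditioner: 584.5 W × 5.76 h × 7 d = 23,567 Wh = 23.57 kWh
refrigerator: 205 W × 14.3 h × 7 d = 20,520 Wh = 20.52 kWh
television: 61.3 W × 2.06 h × 7 d = 884 Wh = 0.8839 kWh
washing machine: 1300 W × 9.8 h × 7 d = 89,180 Wh = 89.18 kWh
ceiling fan: 54.2 W × 16 h × 7 d = 6,070 Wh = 6.07 kWh
Total energy = 23.57 + 20.52 + 0.8839 + 89.18 + 6.07 = 140.2 kWh
Cost = 140.2 kWh × €0.389 = €54.55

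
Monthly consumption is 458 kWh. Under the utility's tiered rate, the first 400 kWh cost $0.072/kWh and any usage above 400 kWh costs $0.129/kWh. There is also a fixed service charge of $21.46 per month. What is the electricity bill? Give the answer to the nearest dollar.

$58

First 400 kWh × $0.072 = $28.80
Remaining 58 kWh × $0.129 = $7.48
Energy charge = $36.28; + service $21.46 = $57.74 ≈ $58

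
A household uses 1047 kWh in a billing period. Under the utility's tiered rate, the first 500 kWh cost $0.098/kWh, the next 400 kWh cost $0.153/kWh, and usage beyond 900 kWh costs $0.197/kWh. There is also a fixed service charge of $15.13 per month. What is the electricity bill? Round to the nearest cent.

First 500 kWh × $0.098 = $49.00
Next 400 kWh × $0.153 = $61.20
Remaining 147 kWh × $0.197 = $28.96
Energy charge = $139.16; + service $15.13 = $154.29

$154.29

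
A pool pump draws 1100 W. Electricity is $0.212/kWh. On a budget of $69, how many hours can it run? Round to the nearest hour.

Energy budget = $69 / $0.212 per kWh = 325.5 kWh = 325,472 Wh
Runtime = 325,472 Wh / 1100 W = 295.9 h

296 h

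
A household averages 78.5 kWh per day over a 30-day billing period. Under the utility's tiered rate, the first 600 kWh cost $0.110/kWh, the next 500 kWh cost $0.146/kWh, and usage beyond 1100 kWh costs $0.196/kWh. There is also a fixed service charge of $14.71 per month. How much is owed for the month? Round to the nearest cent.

Usage = 78.5 kWh/day × 30 days = 2355 kWh
First 600 kWh × $0.110 = $66.00
Next 500 kWh × $0.146 = $73.00
Remaining 1255 kWh × $0.196 = $245.98
Energy charge = $384.98; + service $14.71 = $399.69

$399.69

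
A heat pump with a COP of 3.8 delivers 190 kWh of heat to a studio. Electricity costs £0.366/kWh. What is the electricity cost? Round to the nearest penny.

Electrical input = 190 kWh / 3.8 = 50 kWh
Cost = 50 × £0.366/kWh = £18.30

£18.30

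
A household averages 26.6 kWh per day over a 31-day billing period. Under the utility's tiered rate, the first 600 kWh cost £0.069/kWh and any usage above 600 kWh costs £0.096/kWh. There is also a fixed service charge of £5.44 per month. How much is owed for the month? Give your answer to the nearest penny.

£68.40

Usage = 26.6 kWh/day × 31 days = 824.6 kWh
First 600 kWh × £0.069 = £41.40
Remaining 224.6 kWh × £0.096 = £21.56
Energy charge = £62.96; + service £5.44 = £68.40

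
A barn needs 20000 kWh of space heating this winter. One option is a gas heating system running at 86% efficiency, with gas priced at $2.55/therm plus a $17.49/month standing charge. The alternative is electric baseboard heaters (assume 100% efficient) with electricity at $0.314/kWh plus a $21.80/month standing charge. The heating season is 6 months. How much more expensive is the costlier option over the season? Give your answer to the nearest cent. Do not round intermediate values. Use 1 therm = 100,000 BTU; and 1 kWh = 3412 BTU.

Heat load = 20000 kWh × 3412 = 68,240,000 BTU
Gas: input = 68,240,000 / 0.86 = 79,348,837 BTU = 793.5 therm → 793.5 × $2.55 = $2,023.40; + 6 × $17.49 standing = $2,128.34
Electric: 68,240,000 BTU / 3412 = 20,000 kWh → × $0.314 = $6,280.00; + 6 × $21.80 standing = $6,410.80
Difference = |$2,128.34 − $6,410.80| = $4,282.46

$4282.46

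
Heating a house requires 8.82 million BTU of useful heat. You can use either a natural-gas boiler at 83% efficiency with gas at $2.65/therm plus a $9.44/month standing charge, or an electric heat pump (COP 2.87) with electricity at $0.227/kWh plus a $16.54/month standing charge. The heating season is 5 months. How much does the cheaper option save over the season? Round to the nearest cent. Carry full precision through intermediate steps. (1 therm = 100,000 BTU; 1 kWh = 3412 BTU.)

Heat load = 8.82 × 10⁶ BTU = 8,820,000 BTU
Gas: input = 8,820,000 / 0.83 = 10,626,506 BTU = 106.3 therm → 106.3 × $2.65 = $281.60; + 5 × $9.44 standing = $328.80
Heat pump: 8,820,000 BTU / 3412 = 2,585 kWh heat; / 2.87 = 900.7 kWh in → × $0.227 = $204.46; + 5 × $16.54 standing = $287.16
Difference = |$328.80 − $287.16| = $41.64

$41.64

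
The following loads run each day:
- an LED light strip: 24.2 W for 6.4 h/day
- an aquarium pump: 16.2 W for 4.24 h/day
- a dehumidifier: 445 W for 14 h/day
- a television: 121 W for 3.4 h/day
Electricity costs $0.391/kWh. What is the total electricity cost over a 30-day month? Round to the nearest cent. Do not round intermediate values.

$80.53

LED light strip: 24.2 W × 6.4 h × 30 d = 4,646 Wh = 4.646 kWh
aquarium pump: 16.2 W × 4.24 h × 30 d = 2,061 Wh = 2.061 kWh
dehumidifier: 445 W × 14 h × 30 d = 186,900 Wh = 186.9 kWh
television: 121 W × 3.4 h × 30 d = 12,342 Wh = 12.34 kWh
Total energy = 4.646 + 2.061 + 186.9 + 12.34 = 205.9 kWh
Cost = 205.9 kWh × $0.391 = $80.53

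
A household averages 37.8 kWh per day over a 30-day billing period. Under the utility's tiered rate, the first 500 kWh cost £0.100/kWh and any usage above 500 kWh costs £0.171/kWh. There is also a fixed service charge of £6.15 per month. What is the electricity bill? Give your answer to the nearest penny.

£164.56

Usage = 37.8 kWh/day × 30 days = 1134 kWh
First 500 kWh × £0.100 = £50.00
Remaining 634 kWh × £0.171 = £108.41
Energy charge = £158.41; + service £6.15 = £164.56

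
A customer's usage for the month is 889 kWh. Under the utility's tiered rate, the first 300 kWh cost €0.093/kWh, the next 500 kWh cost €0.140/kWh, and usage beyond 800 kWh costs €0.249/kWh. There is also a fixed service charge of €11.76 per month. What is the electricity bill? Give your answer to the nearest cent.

€131.82

First 300 kWh × €0.093 = €27.90
Next 500 kWh × €0.140 = €70.00
Remaining 89 kWh × €0.249 = €22.16
Energy charge = €120.06; + service €11.76 = €131.82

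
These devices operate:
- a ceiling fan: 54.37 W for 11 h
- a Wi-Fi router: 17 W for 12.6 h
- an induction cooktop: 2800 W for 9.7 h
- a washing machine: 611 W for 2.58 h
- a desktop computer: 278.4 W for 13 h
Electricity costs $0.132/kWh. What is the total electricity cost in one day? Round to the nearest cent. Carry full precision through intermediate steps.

ceiling fan: 54.37 W × 11 h = 598 Wh = 0.5981 kWh
Wi-Fi router: 17 W × 12.6 h = 214 Wh = 0.2142 kWh
induction cooktop: 2800 W × 9.7 h = 27,160 Wh = 27.16 kWh
washing machine: 611 W × 2.58 h = 1,576 Wh = 1.576 kWh
desktop computer: 278.4 W × 13 h = 3,619 Wh = 3.619 kWh
Total energy = 0.5981 + 0.2142 + 27.16 + 1.576 + 3.619 = 33.17 kWh
Cost = 33.17 kWh × $0.132 = $4.38

$4.38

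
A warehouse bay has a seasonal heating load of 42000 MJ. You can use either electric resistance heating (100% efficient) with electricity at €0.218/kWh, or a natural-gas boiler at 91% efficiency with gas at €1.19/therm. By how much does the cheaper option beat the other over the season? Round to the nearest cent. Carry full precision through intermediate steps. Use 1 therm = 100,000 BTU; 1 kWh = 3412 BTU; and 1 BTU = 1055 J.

Heat load = 42000 MJ = 42,000,000,000 J / 1055 = 39,810,427 BTU
Gas: input = 39,810,427 / 0.91 = 43,747,721 BTU = 437.5 therm → 437.5 × €1.19 = €520.60
Electric: 39,810,427 BTU / 3412 = 11,670 kWh → × €0.218 = €2,543.57
Difference = |€520.60 − €2,543.57| = €2,022.98

€2022.98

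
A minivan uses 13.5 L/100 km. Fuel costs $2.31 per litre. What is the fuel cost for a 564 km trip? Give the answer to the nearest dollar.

$176

Fuel = 13.5 L/100 km × 564 km / 100 = 76.14 L
Cost = 76.14 L × $2.31/L = $175.88 ≈ $176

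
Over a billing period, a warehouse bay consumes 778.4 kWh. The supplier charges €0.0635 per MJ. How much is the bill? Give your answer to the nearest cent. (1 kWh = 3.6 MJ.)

778.4 kWh × (3.6 MJ/kWh) = 2,802 MJ
Cost = 2,802 MJ × €0.0635/MJ = €177.94

€177.94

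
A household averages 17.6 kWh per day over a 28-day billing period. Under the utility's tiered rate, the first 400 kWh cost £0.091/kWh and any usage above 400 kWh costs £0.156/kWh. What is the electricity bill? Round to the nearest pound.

£51

Usage = 17.6 kWh/day × 28 days = 492.8 kWh
First 400 kWh × £0.091 = £36.40
Remaining 92.8 kWh × £0.156 = £14.48
Total = £50.88 ≈ £51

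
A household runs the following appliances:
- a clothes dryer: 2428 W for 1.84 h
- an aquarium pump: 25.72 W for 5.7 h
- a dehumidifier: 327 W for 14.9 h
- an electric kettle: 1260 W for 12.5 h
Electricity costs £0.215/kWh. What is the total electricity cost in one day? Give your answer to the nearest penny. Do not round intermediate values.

clothes dryer: 2428 W × 1.84 h = 4,468 Wh = 4.468 kWh
aquarium pump: 25.72 W × 5.7 h = 147 Wh = 0.1466 kWh
dehumidifier: 327 W × 14.9 h = 4,872 Wh = 4.872 kWh
electric kettle: 1260 W × 12.5 h = 15,750 Wh = 15.75 kWh
Total energy = 4.468 + 0.1466 + 4.872 + 15.75 = 25.24 kWh
Cost = 25.24 kWh × £0.215 = £5.43

£5.43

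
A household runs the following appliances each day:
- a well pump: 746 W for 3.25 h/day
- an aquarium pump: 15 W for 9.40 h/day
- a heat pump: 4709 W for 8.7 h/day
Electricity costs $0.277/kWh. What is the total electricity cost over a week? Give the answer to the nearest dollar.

$84

well pump: 746 W × 3.25 h × 7 d = 16,972 Wh = 16.97 kWh
aquarium pump: 15 W × 9.40 h × 7 d = 987 Wh = 0.987 kWh
heat pump: 4709 W × 8.7 h × 7 d = 286,778 Wh = 286.8 kWh
Total energy = 16.97 + 0.987 + 286.8 = 304.7 kWh
Cost = 304.7 kWh × $0.277 = $84.41 ≈ $84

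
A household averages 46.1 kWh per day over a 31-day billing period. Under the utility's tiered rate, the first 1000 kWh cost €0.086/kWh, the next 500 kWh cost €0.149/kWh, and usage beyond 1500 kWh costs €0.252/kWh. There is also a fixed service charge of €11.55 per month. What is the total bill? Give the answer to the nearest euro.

Usage = 46.1 kWh/day × 31 days = 1429.1 kWh
First 1000 kWh × €0.086 = €86.00
Next 429.1 kWh × €0.149 = €63.94
Remaining tier: 0 kWh (not reached)
Energy charge = €149.94; + service €11.55 = €161.49 ≈ €161

€161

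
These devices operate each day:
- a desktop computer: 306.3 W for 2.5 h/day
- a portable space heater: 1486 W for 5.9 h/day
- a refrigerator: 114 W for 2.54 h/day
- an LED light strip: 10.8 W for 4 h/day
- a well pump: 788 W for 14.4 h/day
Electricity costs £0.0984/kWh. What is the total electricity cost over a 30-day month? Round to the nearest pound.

£63

desktop computer: 306.3 W × 2.5 h × 30 d = 22,972 Wh = 22.97 kWh
portable space heater: 1486 W × 5.9 h × 30 d = 263,022 Wh = 263 kWh
refrigerator: 114 W × 2.54 h × 30 d = 8,687 Wh = 8.687 kWh
LED light strip: 10.8 W × 4 h × 30 d = 1,296 Wh = 1.296 kWh
well pump: 788 W × 14.4 h × 30 d = 340,416 Wh = 340.4 kWh
Total energy = 22.97 + 263 + 8.687 + 1.296 + 340.4 = 636.4 kWh
Cost = 636.4 kWh × £0.0984 = £62.62 ≈ £63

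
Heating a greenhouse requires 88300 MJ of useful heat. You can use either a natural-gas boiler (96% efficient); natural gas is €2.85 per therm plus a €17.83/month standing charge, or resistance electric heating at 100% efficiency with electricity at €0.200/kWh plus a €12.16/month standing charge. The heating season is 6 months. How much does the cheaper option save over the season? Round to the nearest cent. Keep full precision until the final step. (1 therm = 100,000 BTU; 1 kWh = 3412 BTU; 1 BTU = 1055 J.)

Heat load = 88300 MJ = 88,300,000,000 J / 1055 = 83,696,682 BTU
Gas: input = 83,696,682 / 0.96 = 87,184,044 BTU = 871.8 therm → 871.8 × €2.85 = €2,484.75; + 6 × €17.83 standing = €2,591.73
Electric: 83,696,682 BTU / 3412 = 24,530 kWh → × €0.200 = €4,906.02; + 6 × €12.16 standing = €4,978.98
Difference = |€2,591.73 − €4,978.98| = €2,387.25

€2387.25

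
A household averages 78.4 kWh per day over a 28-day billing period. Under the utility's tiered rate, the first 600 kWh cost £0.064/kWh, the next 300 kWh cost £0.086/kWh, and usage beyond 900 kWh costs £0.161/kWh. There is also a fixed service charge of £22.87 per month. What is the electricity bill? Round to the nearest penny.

Usage = 78.4 kWh/day × 28 days = 2195.2 kWh
First 600 kWh × £0.064 = £38.40
Next 300 kWh × £0.086 = £25.80
Remaining 1295.2 kWh × £0.161 = £208.53
Energy charge = £272.73; + service £22.87 = £295.60

£295.60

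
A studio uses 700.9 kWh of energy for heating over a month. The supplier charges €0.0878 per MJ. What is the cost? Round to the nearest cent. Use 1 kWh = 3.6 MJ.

700.9 kWh × (3.6 MJ/kWh) = 2,523 MJ
Cost = 2,523 MJ × €0.0878/MJ = €221.54

€221.54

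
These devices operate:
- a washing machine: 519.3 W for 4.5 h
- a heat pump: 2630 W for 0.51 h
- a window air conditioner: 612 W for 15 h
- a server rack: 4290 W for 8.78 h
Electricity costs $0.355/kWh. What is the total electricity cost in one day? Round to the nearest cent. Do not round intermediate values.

washing machine: 519.3 W × 4.5 h = 2,337 Wh = 2.337 kWh
heat pump: 2630 W × 0.51 h = 1,341 Wh = 1.341 kWh
window air conditioner: 612 W × 15 h = 9,180 Wh = 9.18 kWh
server rack: 4290 W × 8.78 h = 37,666 Wh = 37.67 kWh
Total energy = 2.337 + 1.341 + 9.18 + 37.67 = 50.52 kWh
Cost = 50.52 kWh × $0.355 = $17.94

$17.94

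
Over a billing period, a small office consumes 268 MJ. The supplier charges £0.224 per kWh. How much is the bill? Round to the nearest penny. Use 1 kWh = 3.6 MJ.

268 MJ × (0.27778 kWh/MJ) = 74.44 kWh
Cost = 74.44 kWh × £0.224/kWh = £16.68

£16.68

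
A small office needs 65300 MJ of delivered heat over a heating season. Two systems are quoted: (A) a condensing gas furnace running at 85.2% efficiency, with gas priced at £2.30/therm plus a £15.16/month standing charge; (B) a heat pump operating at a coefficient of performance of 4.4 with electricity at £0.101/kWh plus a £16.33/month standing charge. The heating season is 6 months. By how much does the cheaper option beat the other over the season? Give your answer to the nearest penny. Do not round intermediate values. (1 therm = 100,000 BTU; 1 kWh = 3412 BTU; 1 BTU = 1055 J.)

Heat load = 65300 MJ = 65,300,000,000 J / 1055 = 61,895,735 BTU
Gas: input = 61,895,735 / 0.852 = 72,647,576 BTU = 726.5 therm → 726.5 × £2.30 = £1,670.89; + 6 × £15.16 standing = £1,761.85
Heat pump: 61,895,735 BTU / 3412 = 18,140 kWh heat; / 4.4 = 4,123 kWh in → × £0.101 = £416.41; + 6 × £16.33 standing = £514.39
Difference = |£1,761.85 − £514.39| = £1,247.46

£1247.46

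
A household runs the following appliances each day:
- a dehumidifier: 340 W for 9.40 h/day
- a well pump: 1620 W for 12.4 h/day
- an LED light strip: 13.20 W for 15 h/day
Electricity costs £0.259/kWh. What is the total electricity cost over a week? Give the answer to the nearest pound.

£43

dehumidifier: 340 W × 9.40 h × 7 d = 22,372 Wh = 22.37 kWh
well pump: 1620 W × 12.4 h × 7 d = 140,616 Wh = 140.6 kWh
LED light strip: 13.20 W × 15 h × 7 d = 1,386 Wh = 1.386 kWh
Total energy = 22.37 + 140.6 + 1.386 = 164.4 kWh
Cost = 164.4 kWh × £0.259 = £42.57 ≈ £43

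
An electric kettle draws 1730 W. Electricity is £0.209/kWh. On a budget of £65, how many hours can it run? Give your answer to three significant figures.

180 h

Energy budget = £65 / £0.209 per kWh = 311 kWh = 311,005 Wh
Runtime = 311,005 Wh / 1730 W = 179.8 h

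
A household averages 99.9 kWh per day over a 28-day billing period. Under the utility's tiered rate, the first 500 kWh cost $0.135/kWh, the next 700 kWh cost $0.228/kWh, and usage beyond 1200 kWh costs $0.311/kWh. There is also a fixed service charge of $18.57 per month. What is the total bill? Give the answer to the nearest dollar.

$742

Usage = 99.9 kWh/day × 28 days = 2797.2 kWh
First 500 kWh × $0.135 = $67.50
Next 700 kWh × $0.228 = $159.60
Remaining 1597.2 kWh × $0.311 = $496.73
Energy charge = $723.83; + service $18.57 = $742.40 ≈ $742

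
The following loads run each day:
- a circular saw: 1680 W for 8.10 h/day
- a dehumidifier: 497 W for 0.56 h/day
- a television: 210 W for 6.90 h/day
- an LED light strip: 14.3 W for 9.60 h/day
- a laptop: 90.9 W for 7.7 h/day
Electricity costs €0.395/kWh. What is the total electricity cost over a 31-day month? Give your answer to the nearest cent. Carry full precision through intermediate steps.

circular saw: 1680 W × 8.10 h × 31 d = 421,848 Wh = 421.8 kWh
dehumidifier: 497 W × 0.56 h × 31 d = 8,628 Wh = 8.628 kWh
television: 210 W × 6.90 h × 31 d = 44,919 Wh = 44.92 kWh
LED light strip: 14.3 W × 9.60 h × 31 d = 4,256 Wh = 4.256 kWh
laptop: 90.9 W × 7.7 h × 31 d = 21,698 Wh = 21.7 kWh
Total energy = 421.8 + 8.628 + 44.92 + 4.256 + 21.7 = 501.3 kWh
Cost = 501.3 kWh × €0.395 = €198.03

€198.03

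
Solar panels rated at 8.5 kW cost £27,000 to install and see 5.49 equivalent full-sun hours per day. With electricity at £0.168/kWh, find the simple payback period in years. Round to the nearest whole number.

9 years

Daily generation = 8.5 kW × 5.49 h = 46.66 kWh
Annual generation = 46.66 × 365 = 17033 kWh
Annual savings = 17033 × £0.168 = £2,861.50
Payback = £27,000 / £2,861.50 = 9.44 years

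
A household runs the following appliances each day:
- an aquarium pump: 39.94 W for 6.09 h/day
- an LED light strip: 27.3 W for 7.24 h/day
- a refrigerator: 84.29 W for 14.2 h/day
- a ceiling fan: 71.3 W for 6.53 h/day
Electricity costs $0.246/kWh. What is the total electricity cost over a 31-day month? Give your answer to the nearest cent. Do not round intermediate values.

$16.04

aquarium pump: 39.94 W × 6.09 h × 31 d = 7,540 Wh = 7.54 kWh
LED light strip: 27.3 W × 7.24 h × 31 d = 6,127 Wh = 6.127 kWh
refrigerator: 84.29 W × 14.2 h × 31 d = 37,104 Wh = 37.1 kWh
ceiling fan: 71.3 W × 6.53 h × 31 d = 14,433 Wh = 14.43 kWh
Total energy = 7.54 + 6.127 + 37.1 + 14.43 = 65.21 kWh
Cost = 65.21 kWh × $0.246 = $16.04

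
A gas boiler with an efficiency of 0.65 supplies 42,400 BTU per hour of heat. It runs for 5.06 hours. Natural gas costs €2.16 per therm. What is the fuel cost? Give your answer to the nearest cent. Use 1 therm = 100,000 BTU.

€7.13

Heat delivered = 42,400 BTU/h × 5.06 h = 214,544 BTU
Gas input = 214,544 / 0.65 = 330,068 BTU
= 330,068 / 100,000 = 3.301 therm
Cost = 3.301 × €2.16/therm = €7.13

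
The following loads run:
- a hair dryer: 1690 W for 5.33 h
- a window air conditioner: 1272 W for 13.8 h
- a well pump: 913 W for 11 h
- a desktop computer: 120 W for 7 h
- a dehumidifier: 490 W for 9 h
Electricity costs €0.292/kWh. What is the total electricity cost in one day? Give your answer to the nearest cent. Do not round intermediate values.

€12.22

hair dryer: 1690 W × 5.33 h = 9,008 Wh = 9.008 kWh
window air conditioner: 1272 W × 13.8 h = 17,554 Wh = 17.55 kWh
well pump: 913 W × 11 h = 10,043 Wh = 10.04 kWh
desktop computer: 120 W × 7 h = 840 Wh = 0.84 kWh
dehumidifier: 490 W × 9 h = 4,410 Wh = 4.41 kWh
Total energy = 9.008 + 17.55 + 10.04 + 0.84 + 4.41 = 41.85 kWh
Cost = 41.85 kWh × €0.292 = €12.22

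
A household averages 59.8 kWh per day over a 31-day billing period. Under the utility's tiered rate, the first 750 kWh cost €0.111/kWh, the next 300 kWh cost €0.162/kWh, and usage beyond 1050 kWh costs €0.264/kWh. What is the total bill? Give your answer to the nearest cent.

Usage = 59.8 kWh/day × 31 days = 1853.8 kWh
First 750 kWh × €0.111 = €83.25
Next 300 kWh × €0.162 = €48.60
Remaining 803.8 kWh × €0.264 = €212.20
Total = €344.05

€344.05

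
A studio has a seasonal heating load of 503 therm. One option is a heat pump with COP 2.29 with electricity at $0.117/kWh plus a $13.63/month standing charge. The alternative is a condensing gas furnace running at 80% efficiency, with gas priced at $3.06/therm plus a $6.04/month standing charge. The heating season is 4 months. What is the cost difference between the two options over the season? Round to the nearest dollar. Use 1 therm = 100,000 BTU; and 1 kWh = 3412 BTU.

$1140

Heat load = 503 therm × 100,000 = 50,300,000 BTU
Gas: input = 50,300,000 / 0.80 = 62,875,000 BTU = 628.8 therm → 628.8 × $3.06 = $1,923.98; + 4 × $6.04 standing = $1,948.14
Heat pump: 50,300,000 BTU / 3412 = 14,740 kWh heat; / 2.29 = 6,438 kWh in → × $0.117 = $753.20; + 4 × $13.63 standing = $807.72
Difference = |$1,948.14 − $807.72| = $1,140.42 ≈ $1140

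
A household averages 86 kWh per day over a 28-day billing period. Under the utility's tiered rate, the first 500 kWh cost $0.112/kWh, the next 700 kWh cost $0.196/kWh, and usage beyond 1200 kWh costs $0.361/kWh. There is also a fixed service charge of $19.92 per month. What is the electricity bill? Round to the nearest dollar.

Usage = 86 kWh/day × 28 days = 2408 kWh
First 500 kWh × $0.112 = $56.00
Next 700 kWh × $0.196 = $137.20
Remaining 1208 kWh × $0.361 = $436.09
Energy charge = $629.29; + service $19.92 = $649.21 ≈ $649

$649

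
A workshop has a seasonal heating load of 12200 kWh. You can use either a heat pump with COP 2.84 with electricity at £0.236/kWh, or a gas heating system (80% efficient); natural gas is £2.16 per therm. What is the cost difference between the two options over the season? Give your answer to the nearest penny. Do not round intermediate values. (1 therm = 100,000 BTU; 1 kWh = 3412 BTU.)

£110.11

Heat load = 12200 kWh × 3412 = 41,626,400 BTU
Gas: input = 41,626,400 / 0.80 = 52,033,000 BTU = 520.3 therm → 520.3 × £2.16 = £1,123.91
Heat pump: 41,626,400 BTU / 3412 = 12,200 kWh heat; / 2.84 = 4,296 kWh in → × £0.236 = £1,013.80
Difference = |£1,123.91 − £1,013.80| = £110.11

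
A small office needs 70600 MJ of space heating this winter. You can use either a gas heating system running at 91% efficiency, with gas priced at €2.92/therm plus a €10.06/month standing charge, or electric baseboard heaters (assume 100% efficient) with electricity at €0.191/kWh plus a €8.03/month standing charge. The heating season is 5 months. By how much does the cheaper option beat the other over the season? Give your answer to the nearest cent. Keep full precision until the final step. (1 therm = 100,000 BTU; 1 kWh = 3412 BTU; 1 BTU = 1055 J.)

Heat load = 70600 MJ = 70,600,000,000 J / 1055 = 66,919,431 BTU
Gas: input = 66,919,431 / 0.91 = 73,537,837 BTU = 735.4 therm → 735.4 × €2.92 = €2,147.30; + 5 × €10.06 standing = €2,197.60
Electric: 66,919,431 BTU / 3412 = 19,610 kWh → × €0.191 = €3,746.08; + 5 × €8.03 standing = €3,786.23
Difference = |€2,197.60 − €3,786.23| = €1,588.62

€1588.62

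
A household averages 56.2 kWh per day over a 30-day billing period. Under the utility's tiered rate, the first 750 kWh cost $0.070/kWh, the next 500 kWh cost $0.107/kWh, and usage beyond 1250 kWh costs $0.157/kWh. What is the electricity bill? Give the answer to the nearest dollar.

Usage = 56.2 kWh/day × 30 days = 1686 kWh
First 750 kWh × $0.070 = $52.50
Next 500 kWh × $0.107 = $53.50
Remaining 436 kWh × $0.157 = $68.45
Total = $174.45 ≈ $174

$174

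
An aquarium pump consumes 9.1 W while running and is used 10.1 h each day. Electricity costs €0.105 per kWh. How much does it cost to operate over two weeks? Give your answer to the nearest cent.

€0.14

Energy = 9.1 W × 10.1 h/day × 14 days = 1,287 Wh = 1.287 kWh
Cost = 1.287 kWh × €0.105/kWh = €0.14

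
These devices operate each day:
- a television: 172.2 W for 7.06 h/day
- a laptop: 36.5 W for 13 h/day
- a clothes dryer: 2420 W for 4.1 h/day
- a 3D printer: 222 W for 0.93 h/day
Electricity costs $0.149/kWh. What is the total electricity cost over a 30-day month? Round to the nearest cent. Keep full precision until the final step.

television: 172.2 W × 7.06 h × 30 d = 36,472 Wh = 36.47 kWh
laptop: 36.5 W × 13 h × 30 d = 14,235 Wh = 14.23 kWh
clothes dryer: 2420 W × 4.1 h × 30 d = 297,660 Wh = 297.7 kWh
3D printer: 222 W × 0.93 h × 30 d = 6,194 Wh = 6.194 kWh
Total energy = 36.47 + 14.23 + 297.7 + 6.194 = 354.6 kWh
Cost = 354.6 kWh × $0.149 = $52.83

$52.83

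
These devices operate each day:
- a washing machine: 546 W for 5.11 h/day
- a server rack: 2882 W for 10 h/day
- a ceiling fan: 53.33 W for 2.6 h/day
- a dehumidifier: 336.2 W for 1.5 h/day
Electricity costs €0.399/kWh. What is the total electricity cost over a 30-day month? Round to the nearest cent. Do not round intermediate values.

€386.07

washing machine: 546 W × 5.11 h × 30 d = 83,702 Wh = 83.7 kWh
server rack: 2882 W × 10 h × 30 d = 864,600 Wh = 864.6 kWh
ceiling fan: 53.33 W × 2.6 h × 30 d = 4,160 Wh = 4.16 kWh
dehumidifier: 336.2 W × 1.5 h × 30 d = 15,129 Wh = 15.13 kWh
Total energy = 83.7 + 864.6 + 4.16 + 15.13 = 967.6 kWh
Cost = 967.6 kWh × €0.399 = €386.07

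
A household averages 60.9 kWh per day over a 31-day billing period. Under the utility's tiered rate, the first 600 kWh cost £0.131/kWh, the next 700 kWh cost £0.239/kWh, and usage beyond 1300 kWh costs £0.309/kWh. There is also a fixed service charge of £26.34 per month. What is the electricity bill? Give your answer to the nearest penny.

Usage = 60.9 kWh/day × 31 days = 1887.9 kWh
First 600 kWh × £0.131 = £78.60
Next 700 kWh × £0.239 = £167.30
Remaining 587.9 kWh × £0.309 = £181.66
Energy charge = £427.56; + service £26.34 = £453.90

£453.90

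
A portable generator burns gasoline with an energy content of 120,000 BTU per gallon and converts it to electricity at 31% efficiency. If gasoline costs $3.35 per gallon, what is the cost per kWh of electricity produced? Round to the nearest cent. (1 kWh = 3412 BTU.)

$0.31

Electrical output per gallon = 120,000 BTU × 0.31 / 3412 BTU/kWh = 10.9 kWh
Cost per kWh = $3.35 / 10.9 kWh = $0.307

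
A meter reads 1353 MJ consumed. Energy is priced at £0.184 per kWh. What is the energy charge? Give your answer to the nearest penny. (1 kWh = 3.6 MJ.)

1353 MJ × (0.27778 kWh/MJ) = 375.8 kWh
Cost = 375.8 kWh × £0.184/kWh = £69.15

£69.15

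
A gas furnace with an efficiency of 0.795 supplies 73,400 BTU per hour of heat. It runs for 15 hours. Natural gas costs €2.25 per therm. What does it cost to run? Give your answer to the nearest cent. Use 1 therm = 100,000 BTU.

€31.16

Heat delivered = 73,400 BTU/h × 15 h = 1,101,000 BTU
Gas input = 1,101,000 / 0.795 = 1,384,906 BTU
= 1,384,906 / 100,000 = 13.85 therm
Cost = 13.85 × €2.25/therm = €31.16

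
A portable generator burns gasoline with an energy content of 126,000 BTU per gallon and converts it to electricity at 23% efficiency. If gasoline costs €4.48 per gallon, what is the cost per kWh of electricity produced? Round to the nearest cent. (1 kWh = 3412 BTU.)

Electrical output per gallon = 126,000 BTU × 0.23 / 3412 BTU/kWh = 8.494 kWh
Cost per kWh = €4.48 / 8.494 kWh = €0.527

€0.53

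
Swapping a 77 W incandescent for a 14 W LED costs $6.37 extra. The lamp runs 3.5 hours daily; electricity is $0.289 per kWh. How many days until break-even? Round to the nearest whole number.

Power saved = 77 − 14 = 63 W
Daily energy saved = 63 W × 3.5 h = 220.5 Wh = 0.2205 kWh
Daily savings = 0.2205 × $0.289 = $0.0637
Payback = $6.37 / $0.0637 per day = 99.96 days

100 days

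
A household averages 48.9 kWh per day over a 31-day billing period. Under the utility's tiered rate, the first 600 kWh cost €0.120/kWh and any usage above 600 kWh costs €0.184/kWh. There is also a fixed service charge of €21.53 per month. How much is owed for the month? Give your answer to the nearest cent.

€262.06

Usage = 48.9 kWh/day × 31 days = 1515.9 kWh
First 600 kWh × €0.120 = €72.00
Remaining 915.9 kWh × €0.184 = €168.53
Energy charge = €240.53; + service €21.53 = €262.06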